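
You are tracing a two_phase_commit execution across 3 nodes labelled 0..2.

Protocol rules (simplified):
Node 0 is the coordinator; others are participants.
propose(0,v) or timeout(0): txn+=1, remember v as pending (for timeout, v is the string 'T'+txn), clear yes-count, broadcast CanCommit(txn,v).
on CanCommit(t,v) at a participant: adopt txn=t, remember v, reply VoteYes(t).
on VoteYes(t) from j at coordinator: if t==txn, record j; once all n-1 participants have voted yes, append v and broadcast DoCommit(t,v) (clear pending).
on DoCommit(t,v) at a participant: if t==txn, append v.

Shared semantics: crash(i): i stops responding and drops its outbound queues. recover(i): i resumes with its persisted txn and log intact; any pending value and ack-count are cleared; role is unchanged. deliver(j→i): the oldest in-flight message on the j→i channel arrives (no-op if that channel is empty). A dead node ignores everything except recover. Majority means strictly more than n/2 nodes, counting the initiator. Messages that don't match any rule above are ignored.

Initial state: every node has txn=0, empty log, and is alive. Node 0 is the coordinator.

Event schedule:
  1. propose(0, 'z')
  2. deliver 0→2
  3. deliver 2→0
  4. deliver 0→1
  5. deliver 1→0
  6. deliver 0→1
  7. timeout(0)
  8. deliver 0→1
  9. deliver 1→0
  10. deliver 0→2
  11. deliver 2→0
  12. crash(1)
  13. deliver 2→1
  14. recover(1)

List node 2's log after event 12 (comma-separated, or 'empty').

z

step 1 propose(0,'z'): 0={coor,t=1,log=-}
step 2 deliver 0→2: 2={part,t=1,log=-}
step 3 deliver 2→0: —
step 4 deliver 0→1: 1={part,t=1,log=-}
step 5 deliver 1→0: 0={coor,t=1,log=z}
step 6 deliver 0→1: 1={part,t=1,log=z}
step 7 timeout(0): 0={coor,t=2,log=z}
step 8 deliver 0→1: 1={part,t=2,log=z}
step 9 deliver 1→0: —
step 10 deliver 0→2: 2={part,t=1,log=z}
step 11 deliver 2→0: —
step 12 crash(1): 1={✗part,t=2,log=z}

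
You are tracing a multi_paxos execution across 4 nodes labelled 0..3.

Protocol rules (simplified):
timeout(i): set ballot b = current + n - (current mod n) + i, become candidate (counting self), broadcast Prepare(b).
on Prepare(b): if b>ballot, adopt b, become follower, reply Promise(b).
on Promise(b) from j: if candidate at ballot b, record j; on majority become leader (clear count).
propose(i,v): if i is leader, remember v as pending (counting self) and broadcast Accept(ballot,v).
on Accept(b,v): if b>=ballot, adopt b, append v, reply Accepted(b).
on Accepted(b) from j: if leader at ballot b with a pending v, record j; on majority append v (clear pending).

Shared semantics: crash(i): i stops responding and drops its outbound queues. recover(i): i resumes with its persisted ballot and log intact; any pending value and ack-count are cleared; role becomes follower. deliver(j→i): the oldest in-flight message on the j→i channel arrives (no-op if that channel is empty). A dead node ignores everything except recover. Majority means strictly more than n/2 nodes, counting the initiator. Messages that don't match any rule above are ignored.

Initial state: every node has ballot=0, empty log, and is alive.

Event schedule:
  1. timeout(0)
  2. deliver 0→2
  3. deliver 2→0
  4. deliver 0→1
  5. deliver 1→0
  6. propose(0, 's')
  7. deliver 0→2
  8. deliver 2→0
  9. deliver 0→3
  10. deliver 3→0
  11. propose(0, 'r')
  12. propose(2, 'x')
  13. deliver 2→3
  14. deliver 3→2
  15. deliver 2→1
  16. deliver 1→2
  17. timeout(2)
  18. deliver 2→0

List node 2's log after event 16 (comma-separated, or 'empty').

s

1. timeout(0):  <0:cand b4 ->
2. deliver 0→2:  <2:foll b4 ->
3. deliver 2→0:  nop
4. deliver 0→1:  <1:foll b4 ->
5. deliver 1→0:  <0:lead b4 ->
6. propose(0,'s'):  nop
7. deliver 0→2:  <2:foll b4 s>
8. deliver 2→0:  nop
9. deliver 0→3:  <3:foll b4 ->
10. deliver 3→0:  nop
11. propose(0,'r'):  nop
12. propose(2,'x'):  nop
13. deliver 2→3:  nop
14. deliver 3→2:  nop
15. deliver 2→1:  nop
16. deliver 1→2:  nop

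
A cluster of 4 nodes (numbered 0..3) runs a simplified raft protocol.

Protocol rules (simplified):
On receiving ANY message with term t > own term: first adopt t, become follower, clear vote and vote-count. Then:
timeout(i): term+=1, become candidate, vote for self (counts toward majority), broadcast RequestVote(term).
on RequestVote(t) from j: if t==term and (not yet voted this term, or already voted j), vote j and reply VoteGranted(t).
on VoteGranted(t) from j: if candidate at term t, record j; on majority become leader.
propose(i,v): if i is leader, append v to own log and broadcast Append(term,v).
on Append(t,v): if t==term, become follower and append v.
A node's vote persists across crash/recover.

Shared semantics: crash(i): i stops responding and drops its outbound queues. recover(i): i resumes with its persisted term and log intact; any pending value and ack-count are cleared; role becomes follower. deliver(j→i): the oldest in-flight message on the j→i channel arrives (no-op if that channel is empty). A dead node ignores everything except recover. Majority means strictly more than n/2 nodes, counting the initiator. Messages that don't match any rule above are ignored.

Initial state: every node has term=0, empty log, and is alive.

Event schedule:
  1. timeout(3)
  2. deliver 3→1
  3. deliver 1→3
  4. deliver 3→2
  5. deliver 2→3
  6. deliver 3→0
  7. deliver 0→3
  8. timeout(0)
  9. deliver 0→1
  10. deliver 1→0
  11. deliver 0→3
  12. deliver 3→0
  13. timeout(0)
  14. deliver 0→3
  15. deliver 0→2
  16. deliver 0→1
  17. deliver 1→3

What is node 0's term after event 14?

e1 timeout(3): 3[cand,t=1,-]
e2 deliver 3→1: 1[foll,t=1,-]
e3 deliver 1→3: ·
e4 deliver 3→2: 2[foll,t=1,-]
e5 deliver 2→3: 3[lead,t=1,-]
e6 deliver 3→0: 0[foll,t=1,-]
e7 deliver 0→3: ·
e8 timeout(0): 0[cand,t=2,-]
e9 deliver 0→1: 1[foll,t=2,-]
e10 deliver 1→0: ·
e11 deliver 0→3: 3[foll,t=2,-]
e12 deliver 3→0: 0[lead,t=2,-]
e13 timeout(0): 0[cand,t=3,-]
e14 deliver 0→3: 3[foll,t=3,-]

3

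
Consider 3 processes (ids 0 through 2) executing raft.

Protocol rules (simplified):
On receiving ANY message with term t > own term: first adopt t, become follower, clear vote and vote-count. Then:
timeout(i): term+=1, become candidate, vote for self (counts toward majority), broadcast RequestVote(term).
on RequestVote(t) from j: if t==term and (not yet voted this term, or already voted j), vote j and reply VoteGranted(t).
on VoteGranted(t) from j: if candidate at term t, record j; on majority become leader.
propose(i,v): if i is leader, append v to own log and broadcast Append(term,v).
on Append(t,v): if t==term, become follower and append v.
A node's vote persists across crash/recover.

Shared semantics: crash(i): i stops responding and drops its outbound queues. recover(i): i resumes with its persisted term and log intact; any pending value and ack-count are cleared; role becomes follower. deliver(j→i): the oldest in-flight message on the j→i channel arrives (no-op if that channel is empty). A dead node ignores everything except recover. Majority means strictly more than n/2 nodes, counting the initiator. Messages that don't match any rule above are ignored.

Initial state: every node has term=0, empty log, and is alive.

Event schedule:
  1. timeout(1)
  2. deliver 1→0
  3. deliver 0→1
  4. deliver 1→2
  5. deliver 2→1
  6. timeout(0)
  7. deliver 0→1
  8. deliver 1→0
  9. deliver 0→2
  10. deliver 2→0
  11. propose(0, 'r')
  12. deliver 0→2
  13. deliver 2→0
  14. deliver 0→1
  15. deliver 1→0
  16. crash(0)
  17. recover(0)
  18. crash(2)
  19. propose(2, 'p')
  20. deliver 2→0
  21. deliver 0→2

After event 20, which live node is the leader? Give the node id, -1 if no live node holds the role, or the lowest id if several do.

[1] timeout(1) → N1(cand t1 [-])
[2] deliver 1→0 → N0(foll t1 [-])
[3] deliver 0→1 → N1(lead t1 [-])
[4] deliver 1→2 → N2(foll t1 [-])
[5] deliver 2→1 → ∅
[6] timeout(0) → N0(cand t2 [-])
[7] deliver 0→1 → N1(foll t2 [-])
[8] deliver 1→0 → N0(lead t2 [-])
[9] deliver 0→2 → N2(foll t2 [-])
[10] deliver 2→0 → ∅
[11] propose(0,'r') → N0(lead t2 [r])
[12] deliver 0→2 → N2(foll t2 [r])
[13] deliver 2→0 → ∅
[14] deliver 0→1 → N1(foll t2 [r])
[15] deliver 1→0 → ∅
[16] crash(0) → N0(✗lead t2 [r])
[17] recover(0) → N0(foll t2 [r])
[18] crash(2) → N2(✗foll t2 [r])
[19] propose(2,'p') → ∅
[20] deliver 2→0 → ∅

-1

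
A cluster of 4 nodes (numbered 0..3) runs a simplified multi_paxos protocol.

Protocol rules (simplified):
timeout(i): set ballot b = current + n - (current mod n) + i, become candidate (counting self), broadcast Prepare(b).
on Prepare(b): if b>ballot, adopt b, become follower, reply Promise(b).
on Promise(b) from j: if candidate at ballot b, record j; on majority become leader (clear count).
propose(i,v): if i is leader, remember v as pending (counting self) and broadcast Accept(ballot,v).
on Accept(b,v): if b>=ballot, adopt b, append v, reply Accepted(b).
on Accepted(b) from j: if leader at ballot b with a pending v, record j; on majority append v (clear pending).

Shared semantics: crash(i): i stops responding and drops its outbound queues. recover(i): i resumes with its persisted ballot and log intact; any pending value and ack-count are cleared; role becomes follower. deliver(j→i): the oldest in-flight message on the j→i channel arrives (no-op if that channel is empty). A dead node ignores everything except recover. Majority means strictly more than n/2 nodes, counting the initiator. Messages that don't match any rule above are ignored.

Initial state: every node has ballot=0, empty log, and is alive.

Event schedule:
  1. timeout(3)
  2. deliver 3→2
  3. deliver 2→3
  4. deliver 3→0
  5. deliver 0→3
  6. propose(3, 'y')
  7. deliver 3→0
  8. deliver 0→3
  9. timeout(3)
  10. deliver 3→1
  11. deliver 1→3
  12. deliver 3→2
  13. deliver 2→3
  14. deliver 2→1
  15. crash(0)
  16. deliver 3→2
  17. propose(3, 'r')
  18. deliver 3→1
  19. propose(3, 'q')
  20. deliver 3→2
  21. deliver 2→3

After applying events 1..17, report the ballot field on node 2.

[1] timeout(3) → N3(cand b7 [-])
[2] deliver 3→2 → N2(foll b7 [-])
[3] deliver 2→3 → ∅
[4] deliver 3→0 → N0(foll b7 [-])
[5] deliver 0→3 → N3(lead b7 [-])
[6] propose(3,'y') → ∅
[7] deliver 3→0 → N0(foll b7 [y])
[8] deliver 0→3 → ∅
[9] timeout(3) → N3(cand b11 [-])
[10] deliver 3→1 → N1(foll b7 [-])
[11] deliver 1→3 → ∅
[12] deliver 3→2 → N2(foll b7 [y])
[13] deliver 2→3 → ∅
[14] deliver 2→1 → ∅
[15] crash(0) → N0(✗foll b7 [y])
[16] deliver 3→2 → N2(foll b11 [y])
[17] propose(3,'r') → ∅

11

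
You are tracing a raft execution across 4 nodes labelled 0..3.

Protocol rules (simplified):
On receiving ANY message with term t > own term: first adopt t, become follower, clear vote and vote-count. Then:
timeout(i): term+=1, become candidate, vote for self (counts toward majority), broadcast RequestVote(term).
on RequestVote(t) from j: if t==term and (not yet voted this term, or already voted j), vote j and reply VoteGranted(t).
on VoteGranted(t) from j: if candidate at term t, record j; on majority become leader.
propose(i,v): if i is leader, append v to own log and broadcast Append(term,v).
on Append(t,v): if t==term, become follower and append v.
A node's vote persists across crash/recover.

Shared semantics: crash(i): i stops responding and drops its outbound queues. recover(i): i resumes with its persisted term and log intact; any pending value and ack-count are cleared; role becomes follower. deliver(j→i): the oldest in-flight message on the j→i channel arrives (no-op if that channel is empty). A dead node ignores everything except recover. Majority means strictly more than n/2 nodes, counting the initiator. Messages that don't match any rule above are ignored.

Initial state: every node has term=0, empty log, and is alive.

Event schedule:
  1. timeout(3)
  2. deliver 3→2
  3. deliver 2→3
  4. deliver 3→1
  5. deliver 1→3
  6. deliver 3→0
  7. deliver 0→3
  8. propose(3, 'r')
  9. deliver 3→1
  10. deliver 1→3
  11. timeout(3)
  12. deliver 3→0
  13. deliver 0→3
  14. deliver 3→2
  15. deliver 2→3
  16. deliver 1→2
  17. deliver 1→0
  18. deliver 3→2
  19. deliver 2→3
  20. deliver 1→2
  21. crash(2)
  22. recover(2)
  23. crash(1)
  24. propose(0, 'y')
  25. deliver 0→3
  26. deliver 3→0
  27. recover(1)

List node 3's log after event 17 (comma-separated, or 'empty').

after 1 — timeout(3): n3:cand/t1/[-]
after 2 — deliver 3→2: n2:foll/t1/[-]
after 3 — deliver 2→3: ·
after 4 — deliver 3→1: n1:foll/t1/[-]
after 5 — deliver 1→3: n3:lead/t1/[-]
after 6 — deliver 3→0: n0:foll/t1/[-]
after 7 — deliver 0→3: ·
after 8 — propose(3,'r'): n3:lead/t1/[r]
after 9 — deliver 3→1: n1:foll/t1/[r]
after 10 — deliver 1→3: ·
after 11 — timeout(3): n3:cand/t2/[r]
after 12 — deliver 3→0: n0:foll/t1/[r]
after 13 — deliver 0→3: ·
after 14 — deliver 3→2: n2:foll/t1/[r]
after 15 — deliver 2→3: ·
after 16 — deliver 1→2: ·
after 17 — deliver 1→0: ·

r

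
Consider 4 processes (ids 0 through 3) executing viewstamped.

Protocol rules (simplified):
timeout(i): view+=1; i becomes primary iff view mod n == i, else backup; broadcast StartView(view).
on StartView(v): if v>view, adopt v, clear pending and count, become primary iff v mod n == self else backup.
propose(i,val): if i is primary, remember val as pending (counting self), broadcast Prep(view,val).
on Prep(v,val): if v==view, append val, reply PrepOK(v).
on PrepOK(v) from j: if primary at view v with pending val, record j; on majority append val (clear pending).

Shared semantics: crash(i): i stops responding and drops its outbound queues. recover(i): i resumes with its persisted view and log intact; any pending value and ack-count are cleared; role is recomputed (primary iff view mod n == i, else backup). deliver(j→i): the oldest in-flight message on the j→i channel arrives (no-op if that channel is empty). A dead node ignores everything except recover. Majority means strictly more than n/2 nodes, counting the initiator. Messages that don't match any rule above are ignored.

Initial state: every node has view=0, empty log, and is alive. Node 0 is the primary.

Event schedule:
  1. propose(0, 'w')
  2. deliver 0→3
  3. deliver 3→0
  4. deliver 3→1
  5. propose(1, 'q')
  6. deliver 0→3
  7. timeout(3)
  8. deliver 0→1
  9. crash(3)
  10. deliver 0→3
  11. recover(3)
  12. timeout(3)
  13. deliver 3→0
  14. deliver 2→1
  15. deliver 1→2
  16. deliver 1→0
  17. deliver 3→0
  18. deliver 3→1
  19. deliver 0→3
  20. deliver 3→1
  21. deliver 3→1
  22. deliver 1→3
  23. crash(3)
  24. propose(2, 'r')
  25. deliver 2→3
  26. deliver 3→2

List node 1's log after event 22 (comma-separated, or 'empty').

w

[1] propose(0,'w') → ∅
[2] deliver 0→3 → N3(back v0 [w])
[3] deliver 3→0 → ∅
[4] deliver 3→1 → ∅
[5] propose(1,'q') → ∅
[6] deliver 0→3 → ∅
[7] timeout(3) → N3(back v1 [w])
[8] deliver 0→1 → N1(back v0 [w])
[9] crash(3) → N3(✗back v1 [w])
[10] deliver 0→3 → ∅
[11] recover(3) → N3(back v1 [w])
[12] timeout(3) → N3(back v2 [w])
[13] deliver 3→0 → N0(back v2 [-])
[14] deliver 2→1 → ∅
[15] deliver 1→2 → ∅
[16] deliver 1→0 → ∅
[17] deliver 3→0 → ∅
[18] deliver 3→1 → N1(back v2 [w])
[19] deliver 0→3 → ∅
[20] deliver 3→1 → ∅
[21] deliver 3→1 → ∅
[22] deliver 1→3 → ∅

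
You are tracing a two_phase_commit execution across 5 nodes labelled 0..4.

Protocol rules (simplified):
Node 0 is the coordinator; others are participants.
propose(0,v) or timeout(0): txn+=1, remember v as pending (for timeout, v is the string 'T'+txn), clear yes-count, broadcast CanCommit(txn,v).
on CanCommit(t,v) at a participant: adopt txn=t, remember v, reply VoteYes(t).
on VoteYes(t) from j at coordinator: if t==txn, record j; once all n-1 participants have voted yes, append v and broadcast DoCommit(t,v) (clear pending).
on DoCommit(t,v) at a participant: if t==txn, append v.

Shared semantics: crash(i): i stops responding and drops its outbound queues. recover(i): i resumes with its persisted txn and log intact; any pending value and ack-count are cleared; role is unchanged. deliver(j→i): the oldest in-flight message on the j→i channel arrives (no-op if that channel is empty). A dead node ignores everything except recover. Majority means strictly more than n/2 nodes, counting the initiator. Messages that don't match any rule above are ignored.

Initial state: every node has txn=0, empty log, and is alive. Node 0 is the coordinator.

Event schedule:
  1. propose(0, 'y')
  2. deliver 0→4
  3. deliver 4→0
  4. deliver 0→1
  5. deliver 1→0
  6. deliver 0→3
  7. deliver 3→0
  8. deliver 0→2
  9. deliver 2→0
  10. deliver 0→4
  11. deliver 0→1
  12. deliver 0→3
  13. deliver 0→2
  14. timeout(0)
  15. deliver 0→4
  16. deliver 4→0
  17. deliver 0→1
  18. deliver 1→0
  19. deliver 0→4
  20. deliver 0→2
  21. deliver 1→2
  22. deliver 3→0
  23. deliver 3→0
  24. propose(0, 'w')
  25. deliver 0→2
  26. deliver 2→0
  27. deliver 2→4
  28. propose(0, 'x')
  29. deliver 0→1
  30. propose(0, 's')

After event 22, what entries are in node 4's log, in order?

step 1 propose(0,'y'): 0={coor,t=1,log=-}
step 2 deliver 0→4: 4={part,t=1,log=-}
step 3 deliver 4→0: —
step 4 deliver 0→1: 1={part,t=1,log=-}
step 5 deliver 1→0: —
step 6 deliver 0→3: 3={part,t=1,log=-}
step 7 deliver 3→0: —
step 8 deliver 0→2: 2={part,t=1,log=-}
step 9 deliver 2→0: 0={coor,t=1,log=y}
step 10 deliver 0→4: 4={part,t=1,log=y}
step 11 deliver 0→1: 1={part,t=1,log=y}
step 12 deliver 0→3: 3={part,t=1,log=y}
step 13 deliver 0→2: 2={part,t=1,log=y}
step 14 timeout(0): 0={coor,t=2,log=y}
step 15 deliver 0→4: 4={part,t=2,log=y}
step 16 deliver 4→0: —
step 17 deliver 0→1: 1={part,t=2,log=y}
step 18 deliver 1→0: —
step 19 deliver 0→4: —
step 20 deliver 0→2: 2={part,t=2,log=y}
step 21 deliver 1→2: —
step 22 deliver 3→0: —

y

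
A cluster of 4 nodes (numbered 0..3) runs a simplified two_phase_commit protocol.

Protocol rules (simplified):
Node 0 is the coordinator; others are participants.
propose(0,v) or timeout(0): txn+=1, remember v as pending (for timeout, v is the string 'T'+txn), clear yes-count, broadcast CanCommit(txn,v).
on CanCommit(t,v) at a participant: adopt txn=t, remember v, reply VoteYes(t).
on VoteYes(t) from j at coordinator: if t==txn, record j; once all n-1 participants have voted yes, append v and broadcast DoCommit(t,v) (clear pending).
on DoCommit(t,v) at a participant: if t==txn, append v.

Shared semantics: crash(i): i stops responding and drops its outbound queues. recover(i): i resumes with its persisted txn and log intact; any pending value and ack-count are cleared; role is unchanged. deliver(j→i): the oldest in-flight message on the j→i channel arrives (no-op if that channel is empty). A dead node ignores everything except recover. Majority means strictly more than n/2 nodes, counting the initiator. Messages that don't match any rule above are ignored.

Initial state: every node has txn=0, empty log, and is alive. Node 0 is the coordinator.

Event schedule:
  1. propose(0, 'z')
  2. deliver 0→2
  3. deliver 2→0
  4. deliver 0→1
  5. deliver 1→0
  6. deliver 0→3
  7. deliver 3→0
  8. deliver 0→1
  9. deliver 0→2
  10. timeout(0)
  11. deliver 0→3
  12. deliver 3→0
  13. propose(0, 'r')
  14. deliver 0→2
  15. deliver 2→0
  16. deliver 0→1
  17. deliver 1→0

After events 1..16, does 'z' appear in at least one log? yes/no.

yes

e1 propose(0,'z'): 0[coor,t=1,-]
e2 deliver 0→2: 2[part,t=1,-]
e3 deliver 2→0: ·
e4 deliver 0→1: 1[part,t=1,-]
e5 deliver 1→0: ·
e6 deliver 0→3: 3[part,t=1,-]
e7 deliver 3→0: 0[coor,t=1,z]
e8 deliver 0→1: 1[part,t=1,z]
e9 deliver 0→2: 2[part,t=1,z]
e10 timeout(0): 0[coor,t=2,z]
e11 deliver 0→3: 3[part,t=1,z]
e12 deliver 3→0: ·
e13 propose(0,'r'): 0[coor,t=3,z]
e14 deliver 0→2: 2[part,t=2,z]
e15 deliver 2→0: ·
e16 deliver 0→1: 1[part,t=2,z]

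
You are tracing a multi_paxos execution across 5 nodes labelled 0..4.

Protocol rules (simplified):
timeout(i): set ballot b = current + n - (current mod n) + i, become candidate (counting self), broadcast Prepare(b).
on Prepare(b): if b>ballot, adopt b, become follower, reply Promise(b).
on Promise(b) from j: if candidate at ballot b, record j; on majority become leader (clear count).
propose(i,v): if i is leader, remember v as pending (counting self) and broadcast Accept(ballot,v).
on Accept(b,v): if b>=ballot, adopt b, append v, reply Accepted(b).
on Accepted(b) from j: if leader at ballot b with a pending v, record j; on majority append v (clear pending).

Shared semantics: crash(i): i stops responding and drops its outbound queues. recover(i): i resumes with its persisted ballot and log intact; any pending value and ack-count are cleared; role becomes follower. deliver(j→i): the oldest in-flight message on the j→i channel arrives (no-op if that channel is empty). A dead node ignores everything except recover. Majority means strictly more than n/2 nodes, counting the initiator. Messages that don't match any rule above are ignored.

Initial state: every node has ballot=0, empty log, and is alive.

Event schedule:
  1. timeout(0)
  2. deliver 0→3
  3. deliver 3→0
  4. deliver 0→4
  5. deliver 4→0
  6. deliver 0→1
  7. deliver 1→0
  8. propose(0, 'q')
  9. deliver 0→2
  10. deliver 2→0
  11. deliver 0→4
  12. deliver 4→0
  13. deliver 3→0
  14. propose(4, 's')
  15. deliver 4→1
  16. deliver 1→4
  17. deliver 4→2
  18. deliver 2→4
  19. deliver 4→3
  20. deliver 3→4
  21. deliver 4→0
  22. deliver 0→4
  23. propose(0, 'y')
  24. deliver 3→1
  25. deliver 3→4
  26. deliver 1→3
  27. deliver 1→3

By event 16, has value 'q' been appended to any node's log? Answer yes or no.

yes

after 1 — timeout(0): n0:cand/b5/[-]
after 2 — deliver 0→3: n3:foll/b5/[-]
after 3 — deliver 3→0: ·
after 4 — deliver 0→4: n4:foll/b5/[-]
after 5 — deliver 4→0: n0:lead/b5/[-]
after 6 — deliver 0→1: n1:foll/b5/[-]
after 7 — deliver 1→0: ·
after 8 — propose(0,'q'): ·
after 9 — deliver 0→2: n2:foll/b5/[-]
after 10 — deliver 2→0: ·
after 11 — deliver 0→4: n4:foll/b5/[q]
after 12 — deliver 4→0: ·
after 13 — deliver 3→0: ·
after 14 — propose(4,'s'): ·
after 15 — deliver 4→1: ·
after 16 — deliver 1→4: ·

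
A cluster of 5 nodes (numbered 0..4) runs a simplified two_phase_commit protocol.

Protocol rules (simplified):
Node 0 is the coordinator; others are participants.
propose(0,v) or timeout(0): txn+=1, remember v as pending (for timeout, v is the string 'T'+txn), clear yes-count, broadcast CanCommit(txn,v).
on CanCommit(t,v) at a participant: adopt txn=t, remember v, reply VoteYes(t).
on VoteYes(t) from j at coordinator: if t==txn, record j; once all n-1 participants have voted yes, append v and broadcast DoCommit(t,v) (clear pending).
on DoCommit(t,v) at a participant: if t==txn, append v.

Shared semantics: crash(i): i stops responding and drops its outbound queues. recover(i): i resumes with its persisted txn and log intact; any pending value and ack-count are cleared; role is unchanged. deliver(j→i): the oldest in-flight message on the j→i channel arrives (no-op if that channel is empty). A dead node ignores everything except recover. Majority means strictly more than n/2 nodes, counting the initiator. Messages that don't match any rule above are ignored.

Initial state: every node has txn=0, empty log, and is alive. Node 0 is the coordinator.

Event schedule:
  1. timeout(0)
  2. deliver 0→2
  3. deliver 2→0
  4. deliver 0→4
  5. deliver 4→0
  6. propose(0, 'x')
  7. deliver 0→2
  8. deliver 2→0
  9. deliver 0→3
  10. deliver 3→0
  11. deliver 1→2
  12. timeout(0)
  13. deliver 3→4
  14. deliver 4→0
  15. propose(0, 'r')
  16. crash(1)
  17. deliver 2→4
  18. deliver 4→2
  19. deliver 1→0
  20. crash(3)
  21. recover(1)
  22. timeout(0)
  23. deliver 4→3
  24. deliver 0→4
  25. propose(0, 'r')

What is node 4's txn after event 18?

[1] timeout(0) → N0(coor t1 [-])
[2] deliver 0→2 → N2(part t1 [-])
[3] deliver 2→0 → ∅
[4] deliver 0→4 → N4(part t1 [-])
[5] deliver 4→0 → ∅
[6] propose(0,'x') → N0(coor t2 [-])
[7] deliver 0→2 → N2(part t2 [-])
[8] deliver 2→0 → ∅
[9] deliver 0→3 → N3(part t1 [-])
[10] deliver 3→0 → ∅
[11] deliver 1→2 → ∅
[12] timeout(0) → N0(coor t3 [-])
[13] deliver 3→4 → ∅
[14] deliver 4→0 → ∅
[15] propose(0,'r') → N0(coor t4 [-])
[16] crash(1) → N1(✗part t0 [-])
[17] deliver 2→4 → ∅
[18] deliver 4→2 → ∅

1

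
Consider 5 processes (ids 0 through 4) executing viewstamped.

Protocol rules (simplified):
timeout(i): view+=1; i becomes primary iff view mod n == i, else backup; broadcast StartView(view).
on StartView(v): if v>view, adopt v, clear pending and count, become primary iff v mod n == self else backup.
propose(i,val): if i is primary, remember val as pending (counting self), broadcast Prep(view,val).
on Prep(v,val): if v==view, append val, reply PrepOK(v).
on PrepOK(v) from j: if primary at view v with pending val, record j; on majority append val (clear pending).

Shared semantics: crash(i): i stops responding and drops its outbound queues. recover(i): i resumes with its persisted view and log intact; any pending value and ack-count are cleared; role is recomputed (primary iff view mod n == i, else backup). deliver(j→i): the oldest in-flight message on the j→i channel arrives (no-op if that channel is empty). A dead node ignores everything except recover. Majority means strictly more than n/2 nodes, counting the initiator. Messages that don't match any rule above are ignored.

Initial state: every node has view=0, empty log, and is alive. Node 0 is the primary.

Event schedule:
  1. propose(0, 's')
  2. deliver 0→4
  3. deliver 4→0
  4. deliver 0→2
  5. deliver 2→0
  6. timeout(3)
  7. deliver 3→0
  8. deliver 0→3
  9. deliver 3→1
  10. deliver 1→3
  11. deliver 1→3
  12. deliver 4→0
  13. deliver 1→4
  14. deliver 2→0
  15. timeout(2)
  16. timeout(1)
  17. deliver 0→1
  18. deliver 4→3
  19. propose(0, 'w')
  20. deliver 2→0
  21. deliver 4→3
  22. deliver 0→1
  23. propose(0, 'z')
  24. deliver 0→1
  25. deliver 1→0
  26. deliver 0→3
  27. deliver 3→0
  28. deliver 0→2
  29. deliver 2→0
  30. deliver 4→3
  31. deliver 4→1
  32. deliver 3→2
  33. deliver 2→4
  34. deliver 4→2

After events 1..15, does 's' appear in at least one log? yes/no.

e1 propose(0,'s'): ·
e2 deliver 0→4: 4[back,v=0,s]
e3 deliver 4→0: ·
e4 deliver 0→2: 2[back,v=0,s]
e5 deliver 2→0: 0[prim,v=0,s]
e6 timeout(3): 3[back,v=1,-]
e7 deliver 3→0: 0[back,v=1,s]
e8 deliver 0→3: ·
e9 deliver 3→1: 1[prim,v=1,-]
e10 deliver 1→3: ·
e11 deliver 1→3: ·
e12 deliver 4→0: ·
e13 deliver 1→4: ·
e14 deliver 2→0: ·
e15 timeout(2): 2[back,v=1,s]

yes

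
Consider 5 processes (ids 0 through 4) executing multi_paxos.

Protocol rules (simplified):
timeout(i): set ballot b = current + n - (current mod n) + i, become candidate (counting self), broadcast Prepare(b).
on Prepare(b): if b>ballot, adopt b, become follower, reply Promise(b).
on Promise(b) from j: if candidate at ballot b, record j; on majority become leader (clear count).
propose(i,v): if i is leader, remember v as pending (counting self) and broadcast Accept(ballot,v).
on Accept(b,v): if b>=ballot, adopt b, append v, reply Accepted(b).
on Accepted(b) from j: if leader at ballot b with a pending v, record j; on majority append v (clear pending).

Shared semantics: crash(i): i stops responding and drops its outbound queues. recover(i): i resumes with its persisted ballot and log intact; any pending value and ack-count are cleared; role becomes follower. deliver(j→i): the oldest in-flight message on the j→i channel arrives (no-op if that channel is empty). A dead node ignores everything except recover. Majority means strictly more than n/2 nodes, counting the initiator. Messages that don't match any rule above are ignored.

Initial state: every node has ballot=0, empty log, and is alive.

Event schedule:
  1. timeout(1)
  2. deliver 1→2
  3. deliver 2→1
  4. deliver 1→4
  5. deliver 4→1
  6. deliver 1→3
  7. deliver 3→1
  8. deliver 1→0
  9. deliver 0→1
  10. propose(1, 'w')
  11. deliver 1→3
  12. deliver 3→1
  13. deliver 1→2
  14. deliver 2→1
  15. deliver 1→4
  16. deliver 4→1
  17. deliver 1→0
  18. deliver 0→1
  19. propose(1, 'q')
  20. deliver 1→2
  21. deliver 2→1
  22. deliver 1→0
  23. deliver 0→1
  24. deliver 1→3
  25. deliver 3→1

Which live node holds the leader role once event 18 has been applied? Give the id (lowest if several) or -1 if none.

1

step 1 timeout(1): 1={cand,b=6,log=-}
step 2 deliver 1→2: 2={foll,b=6,log=-}
step 3 deliver 2→1: —
step 4 deliver 1→4: 4={foll,b=6,log=-}
step 5 deliver 4→1: 1={lead,b=6,log=-}
step 6 deliver 1→3: 3={foll,b=6,log=-}
step 7 deliver 3→1: —
step 8 deliver 1→0: 0={foll,b=6,log=-}
step 9 deliver 0→1: —
step 10 propose(1,'w'): —
step 11 deliver 1→3: 3={foll,b=6,log=w}
step 12 deliver 3→1: —
step 13 deliver 1→2: 2={foll,b=6,log=w}
step 14 deliver 2→1: 1={lead,b=6,log=w}
step 15 deliver 1→4: 4={foll,b=6,log=w}
step 16 deliver 4→1: —
step 17 deliver 1→0: 0={foll,b=6,log=w}
step 18 deliver 0→1: —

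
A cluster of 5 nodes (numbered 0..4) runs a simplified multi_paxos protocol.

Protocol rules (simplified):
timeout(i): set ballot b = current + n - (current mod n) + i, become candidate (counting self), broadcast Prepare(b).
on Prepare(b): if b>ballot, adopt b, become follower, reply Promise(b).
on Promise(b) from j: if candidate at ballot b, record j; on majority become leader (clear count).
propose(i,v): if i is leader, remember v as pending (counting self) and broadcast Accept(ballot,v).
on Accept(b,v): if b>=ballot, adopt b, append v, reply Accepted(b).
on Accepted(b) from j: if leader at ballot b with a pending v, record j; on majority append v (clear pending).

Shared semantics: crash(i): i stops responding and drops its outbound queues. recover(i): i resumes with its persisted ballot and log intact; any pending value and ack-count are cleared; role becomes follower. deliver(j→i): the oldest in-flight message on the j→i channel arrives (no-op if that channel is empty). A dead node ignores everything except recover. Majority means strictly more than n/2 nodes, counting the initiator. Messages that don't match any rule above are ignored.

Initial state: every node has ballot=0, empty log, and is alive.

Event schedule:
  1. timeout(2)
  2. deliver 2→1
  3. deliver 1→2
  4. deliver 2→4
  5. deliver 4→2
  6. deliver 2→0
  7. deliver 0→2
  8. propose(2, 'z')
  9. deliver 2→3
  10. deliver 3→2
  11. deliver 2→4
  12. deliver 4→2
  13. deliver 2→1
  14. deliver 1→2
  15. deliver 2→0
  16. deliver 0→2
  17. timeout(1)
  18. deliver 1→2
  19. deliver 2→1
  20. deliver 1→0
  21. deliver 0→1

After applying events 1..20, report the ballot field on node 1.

11

after 1 — timeout(2): n2:cand/b7/[-]
after 2 — deliver 2→1: n1:foll/b7/[-]
after 3 — deliver 1→2: ·
after 4 — deliver 2→4: n4:foll/b7/[-]
after 5 — deliver 4→2: n2:lead/b7/[-]
after 6 — deliver 2→0: n0:foll/b7/[-]
after 7 — deliver 0→2: ·
after 8 — propose(2,'z'): ·
after 9 — deliver 2→3: n3:foll/b7/[-]
after 10 — deliver 3→2: ·
after 11 — deliver 2→4: n4:foll/b7/[z]
after 12 — deliver 4→2: ·
after 13 — deliver 2→1: n1:foll/b7/[z]
after 14 — deliver 1→2: n2:lead/b7/[z]
after 15 — deliver 2→0: n0:foll/b7/[z]
after 16 — deliver 0→2: ·
after 17 — timeout(1): n1:cand/b11/[z]
after 18 — deliver 1→2: n2:foll/b11/[z]
after 19 — deliver 2→1: ·
after 20 — deliver 1→0: n0:foll/b11/[z]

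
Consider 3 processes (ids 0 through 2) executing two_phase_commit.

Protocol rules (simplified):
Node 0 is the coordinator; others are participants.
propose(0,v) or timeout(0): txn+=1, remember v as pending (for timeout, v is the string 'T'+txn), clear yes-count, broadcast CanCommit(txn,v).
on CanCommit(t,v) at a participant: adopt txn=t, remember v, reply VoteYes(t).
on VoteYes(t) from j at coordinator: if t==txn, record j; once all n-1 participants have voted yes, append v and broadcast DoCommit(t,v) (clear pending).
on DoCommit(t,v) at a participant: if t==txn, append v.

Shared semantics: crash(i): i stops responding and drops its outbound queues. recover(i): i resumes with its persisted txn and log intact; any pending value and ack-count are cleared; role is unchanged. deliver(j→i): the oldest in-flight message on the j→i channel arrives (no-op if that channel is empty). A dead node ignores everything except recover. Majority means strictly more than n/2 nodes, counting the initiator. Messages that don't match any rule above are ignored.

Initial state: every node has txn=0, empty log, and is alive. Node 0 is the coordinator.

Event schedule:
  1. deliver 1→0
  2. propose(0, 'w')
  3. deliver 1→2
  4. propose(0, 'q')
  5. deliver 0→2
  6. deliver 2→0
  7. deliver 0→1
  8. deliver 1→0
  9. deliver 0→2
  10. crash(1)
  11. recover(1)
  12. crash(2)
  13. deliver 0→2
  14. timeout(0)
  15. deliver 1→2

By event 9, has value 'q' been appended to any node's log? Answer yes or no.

step 1 deliver 1→0: —
step 2 propose(0,'w'): 0={coor,t=1,log=-}
step 3 deliver 1→2: —
step 4 propose(0,'q'): 0={coor,t=2,log=-}
step 5 deliver 0→2: 2={part,t=1,log=-}
step 6 deliver 2→0: —
step 7 deliver 0→1: 1={part,t=1,log=-}
step 8 deliver 1→0: —
step 9 deliver 0→2: 2={part,t=2,log=-}

no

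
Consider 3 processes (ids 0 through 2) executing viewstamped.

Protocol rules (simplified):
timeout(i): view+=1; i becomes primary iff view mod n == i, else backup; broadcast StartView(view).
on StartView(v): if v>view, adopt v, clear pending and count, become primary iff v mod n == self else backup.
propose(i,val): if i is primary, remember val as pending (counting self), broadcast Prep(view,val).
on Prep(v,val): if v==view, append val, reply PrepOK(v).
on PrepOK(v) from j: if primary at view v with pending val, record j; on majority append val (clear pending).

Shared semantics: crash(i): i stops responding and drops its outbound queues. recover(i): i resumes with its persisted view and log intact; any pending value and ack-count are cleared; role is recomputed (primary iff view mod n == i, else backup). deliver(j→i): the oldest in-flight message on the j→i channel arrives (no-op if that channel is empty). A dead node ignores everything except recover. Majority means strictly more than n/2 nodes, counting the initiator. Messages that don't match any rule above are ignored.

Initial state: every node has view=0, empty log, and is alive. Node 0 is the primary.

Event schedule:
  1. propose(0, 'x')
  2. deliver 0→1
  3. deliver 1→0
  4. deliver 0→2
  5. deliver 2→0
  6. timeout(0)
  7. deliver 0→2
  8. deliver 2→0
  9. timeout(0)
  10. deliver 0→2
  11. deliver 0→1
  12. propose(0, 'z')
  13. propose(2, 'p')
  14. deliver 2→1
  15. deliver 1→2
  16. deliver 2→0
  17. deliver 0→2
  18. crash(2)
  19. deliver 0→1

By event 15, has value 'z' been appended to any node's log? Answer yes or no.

1. propose(0,'x'):  nop
2. deliver 0→1:  <1:back v0 x>
3. deliver 1→0:  <0:prim v0 x>
4. deliver 0→2:  <2:back v0 x>
5. deliver 2→0:  nop
6. timeout(0):  <0:back v1 x>
7. deliver 0→2:  <2:back v1 x>
8. deliver 2→0:  nop
9. timeout(0):  <0:back v2 x>
10. deliver 0→2:  <2:prim v2 x>
11. deliver 0→1:  <1:prim v1 x>
12. propose(0,'z'):  nop
13. propose(2,'p'):  nop
14. deliver 2→1:  nop
15. deliver 1→2:  nop

no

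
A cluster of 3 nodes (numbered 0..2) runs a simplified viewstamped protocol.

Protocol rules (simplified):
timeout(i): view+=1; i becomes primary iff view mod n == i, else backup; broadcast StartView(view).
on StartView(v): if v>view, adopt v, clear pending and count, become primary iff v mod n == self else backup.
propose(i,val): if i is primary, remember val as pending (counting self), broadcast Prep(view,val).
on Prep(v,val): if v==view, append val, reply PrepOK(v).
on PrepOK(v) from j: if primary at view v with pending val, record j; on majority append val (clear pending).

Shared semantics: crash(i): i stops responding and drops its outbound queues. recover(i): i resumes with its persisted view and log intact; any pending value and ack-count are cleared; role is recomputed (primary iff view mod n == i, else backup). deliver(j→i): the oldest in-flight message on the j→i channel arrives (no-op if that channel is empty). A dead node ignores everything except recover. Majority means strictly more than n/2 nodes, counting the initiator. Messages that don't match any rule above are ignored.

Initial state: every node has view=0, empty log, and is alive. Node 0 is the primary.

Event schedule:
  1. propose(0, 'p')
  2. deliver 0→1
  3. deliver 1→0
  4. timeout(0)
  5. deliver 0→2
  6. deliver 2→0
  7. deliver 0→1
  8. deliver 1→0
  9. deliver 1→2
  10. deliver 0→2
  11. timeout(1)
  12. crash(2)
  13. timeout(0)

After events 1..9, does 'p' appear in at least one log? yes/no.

yes

step 1 propose(0,'p'): —
step 2 deliver 0→1: 1={back,v=0,log=p}
step 3 deliver 1→0: 0={prim,v=0,log=p}
step 4 timeout(0): 0={back,v=1,log=p}
step 5 deliver 0→2: 2={back,v=0,log=p}
step 6 deliver 2→0: —
step 7 deliver 0→1: 1={prim,v=1,log=p}
step 8 deliver 1→0: —
step 9 deliver 1→2: —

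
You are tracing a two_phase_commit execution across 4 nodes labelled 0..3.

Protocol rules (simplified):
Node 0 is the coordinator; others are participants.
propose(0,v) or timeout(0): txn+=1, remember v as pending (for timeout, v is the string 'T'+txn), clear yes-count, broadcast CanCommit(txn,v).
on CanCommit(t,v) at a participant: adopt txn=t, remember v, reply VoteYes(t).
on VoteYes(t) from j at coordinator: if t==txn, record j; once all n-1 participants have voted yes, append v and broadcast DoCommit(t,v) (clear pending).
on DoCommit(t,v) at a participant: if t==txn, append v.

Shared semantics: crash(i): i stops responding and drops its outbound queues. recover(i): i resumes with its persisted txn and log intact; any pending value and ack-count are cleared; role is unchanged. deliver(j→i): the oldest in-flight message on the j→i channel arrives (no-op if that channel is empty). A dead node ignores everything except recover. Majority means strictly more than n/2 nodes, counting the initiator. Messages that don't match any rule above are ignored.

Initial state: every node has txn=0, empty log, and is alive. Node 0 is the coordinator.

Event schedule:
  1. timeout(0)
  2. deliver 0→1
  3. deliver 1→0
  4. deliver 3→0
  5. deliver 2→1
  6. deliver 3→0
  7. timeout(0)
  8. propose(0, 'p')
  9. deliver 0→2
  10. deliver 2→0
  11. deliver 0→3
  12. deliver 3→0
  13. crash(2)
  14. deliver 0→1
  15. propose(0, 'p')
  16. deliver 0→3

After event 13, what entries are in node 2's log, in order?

e1 timeout(0): 0[coor,t=1,-]
e2 deliver 0→1: 1[part,t=1,-]
e3 deliver 1→0: ·
e4 deliver 3→0: ·
e5 deliver 2→1: ·
e6 deliver 3→0: ·
e7 timeout(0): 0[coor,t=2,-]
e8 propose(0,'p'): 0[coor,t=3,-]
e9 deliver 0→2: 2[part,t=1,-]
e10 deliver 2→0: ·
e11 deliver 0→3: 3[part,t=1,-]
e12 deliver 3→0: ·
e13 crash(2): 2[✗part,t=1,-]

empty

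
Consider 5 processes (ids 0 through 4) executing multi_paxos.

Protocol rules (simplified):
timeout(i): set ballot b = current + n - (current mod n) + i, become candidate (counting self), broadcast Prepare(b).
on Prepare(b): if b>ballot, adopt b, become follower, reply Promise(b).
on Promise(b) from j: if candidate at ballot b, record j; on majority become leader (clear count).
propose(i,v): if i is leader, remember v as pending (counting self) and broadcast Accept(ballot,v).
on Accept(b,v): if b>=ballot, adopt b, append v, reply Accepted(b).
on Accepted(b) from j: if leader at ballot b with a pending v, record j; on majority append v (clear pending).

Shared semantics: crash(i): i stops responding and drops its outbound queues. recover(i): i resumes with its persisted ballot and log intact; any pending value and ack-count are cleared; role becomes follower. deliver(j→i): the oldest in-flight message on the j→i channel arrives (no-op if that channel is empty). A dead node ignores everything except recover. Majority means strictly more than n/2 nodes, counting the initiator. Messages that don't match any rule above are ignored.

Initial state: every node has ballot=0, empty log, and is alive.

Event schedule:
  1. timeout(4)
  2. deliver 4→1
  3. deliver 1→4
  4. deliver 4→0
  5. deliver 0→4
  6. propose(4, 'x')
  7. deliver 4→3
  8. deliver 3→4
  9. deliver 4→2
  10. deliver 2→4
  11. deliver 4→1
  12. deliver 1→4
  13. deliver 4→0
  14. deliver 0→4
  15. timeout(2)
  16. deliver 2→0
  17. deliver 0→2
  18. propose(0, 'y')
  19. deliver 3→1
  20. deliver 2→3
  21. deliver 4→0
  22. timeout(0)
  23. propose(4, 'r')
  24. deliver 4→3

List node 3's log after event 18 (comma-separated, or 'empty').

1. timeout(4):  <4:cand b9 ->
2. deliver 4→1:  <1:foll b9 ->
3. deliver 1→4:  nop
4. deliver 4→0:  <0:foll b9 ->
5. deliver 0→4:  <4:lead b9 ->
6. propose(4,'x'):  nop
7. deliver 4→3:  <3:foll b9 ->
8. deliver 3→4:  nop
9. deliver 4→2:  <2:foll b9 ->
10. deliver 2→4:  nop
11. deliver 4→1:  <1:foll b9 x>
12. deliver 1→4:  nop
13. deliver 4→0:  <0:foll b9 x>
14. deliver 0→4:  <4:lead b9 x>
15. timeout(2):  <2:cand b12 ->
16. deliver 2→0:  <0:foll b12 x>
17. deliver 0→2:  nop
18. propose(0,'y'):  nop

empty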